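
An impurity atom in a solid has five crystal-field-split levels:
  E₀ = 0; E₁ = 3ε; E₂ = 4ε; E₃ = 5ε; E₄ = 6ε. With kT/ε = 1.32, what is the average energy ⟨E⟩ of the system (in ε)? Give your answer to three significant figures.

0.573 ε

Eᵢ/kT = 0, 2.2727, 3.0303, 3.7879, 4.5455.
Z = Σ e^(−Eᵢ/kT) = e^(−0) + e^(−2.2727) + e^(−3.0303) + e^(−3.7879) + e^(−4.5455) = 1.0000 + 0.10303 + 0.048301 + 0.022643 + 0.010615 = 1.1846.
⟨E⟩ = Σ Eᵢ e^(−Eᵢ/kT) / Z = (0·1.0000 + 3·0.10303 + 4·0.048301 + 5·0.022643 + 6·0.010615) / 1.1846 = 0.573 ε.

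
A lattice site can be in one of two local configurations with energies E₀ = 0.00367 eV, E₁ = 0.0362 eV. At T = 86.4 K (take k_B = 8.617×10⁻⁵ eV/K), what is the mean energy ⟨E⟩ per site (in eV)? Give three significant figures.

k_BT = 8.617×10⁻⁵ × 86.4 K = 0.0074451 eV.
Eᵢ/kT = 0.49294, 4.8623.
Z = Σ e^(−Eᵢ/kT) = e^(−0.49294) + e^(−4.8623) = 0.61083 + 0.0077327 = 0.61856.
⟨E⟩ = Σ Eᵢ e^(−Eᵢ/kT) / Z = (0.00367·0.61083 + 0.0362·0.0077327) / 0.61856 = 0.00408 eV.

0.00408 eV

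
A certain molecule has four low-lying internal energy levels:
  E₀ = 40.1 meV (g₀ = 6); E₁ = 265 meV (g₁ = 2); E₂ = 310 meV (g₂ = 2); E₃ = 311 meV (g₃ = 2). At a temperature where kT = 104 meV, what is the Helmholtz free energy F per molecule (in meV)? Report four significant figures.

-155.0 meV

Eᵢ/kT = 0.385577, 2.54808, 2.98077, 2.99038.
Z = Σ gᵢe^(−Eᵢ/kT) = 6·e^(−0.385577) + 2·e^(−2.54808) + 2·e^(−2.98077) + 2·e^(−2.99038) = 4.08035 + 0.156463 + 0.101507 + 0.100537 = 4.43886.
F = −kT ln Z = −104 × ln(4.43886) = −104 × 1.49040 = -155.0 meV.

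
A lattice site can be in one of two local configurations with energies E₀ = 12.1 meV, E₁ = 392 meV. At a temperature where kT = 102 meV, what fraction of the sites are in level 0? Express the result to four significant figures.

Eᵢ/kT = 0.118627, 3.84314.
Z = Σ e^(−Eᵢ/kT) = e^(−0.118627) + e^(−3.84314) = 0.888139 + 0.0214262 = 0.909565.
P₀ = e^(−E₀/kT) / Z = 0.888139/0.909565 = 0.9764.

0.9764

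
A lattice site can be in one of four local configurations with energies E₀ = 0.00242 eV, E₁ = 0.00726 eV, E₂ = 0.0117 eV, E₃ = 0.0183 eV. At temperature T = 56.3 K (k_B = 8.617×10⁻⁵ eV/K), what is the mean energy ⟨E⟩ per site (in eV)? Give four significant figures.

0.004837 eV

k_BT = 8.617×10⁻⁵ × 56.3 K = 0.00485137 eV.
Eᵢ/kT = 0.498828, 1.49648, 2.41169, 3.77213.
Z = Σ e^(−Eᵢ/kT) = e^(−0.498828) + e^(−1.49648) + e^(−2.41169) + e^(−3.77213) = 0.607242 + 0.223917 + 0.0896636 + 0.0230030 = 0.943826.
⟨E⟩ = Σ Eᵢ e^(−Eᵢ/kT) / Z = (0.00242·0.607242 + 0.00726·0.223917 + 0.0117·0.0896636 + 0.0183·0.0230030) / 0.943826 = 0.004837 eV.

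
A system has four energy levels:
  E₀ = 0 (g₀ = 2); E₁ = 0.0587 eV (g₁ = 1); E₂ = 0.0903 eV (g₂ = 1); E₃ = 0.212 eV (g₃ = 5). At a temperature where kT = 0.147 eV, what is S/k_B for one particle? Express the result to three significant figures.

Eᵢ/kT = 0, 0.39932, 0.61429, 1.4422.
Z = Σ gᵢe^(−Eᵢ/kT) = 2·e^(−0) + 1·e^(−0.39932) + 1·e^(−0.61429) + 5·e^(−1.4422) = 2.0000 + 0.67078 + 0.54102 + 1.1820 = 4.3938.
⟨E⟩ = Σ EᵢPᵢ = 0.077112 eV.
S/k_B = ln Z + ⟨E⟩/kT = ln(4.3938) + 0.077112/0.147 = 1.4802 + 0.52457 = 2.00.

2.00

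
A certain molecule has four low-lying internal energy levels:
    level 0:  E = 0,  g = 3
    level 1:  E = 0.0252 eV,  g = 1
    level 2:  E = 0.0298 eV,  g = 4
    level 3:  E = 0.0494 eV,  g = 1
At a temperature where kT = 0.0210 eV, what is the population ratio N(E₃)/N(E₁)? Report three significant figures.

0.316

n₃/n₁ = (g₃/g₁) exp[−(E₃−E₁)/kT] = (1/1) × exp(−(0.0242 eV)/(0.0210 eV)) = (1/1) × exp(-1.1524) = 0.316.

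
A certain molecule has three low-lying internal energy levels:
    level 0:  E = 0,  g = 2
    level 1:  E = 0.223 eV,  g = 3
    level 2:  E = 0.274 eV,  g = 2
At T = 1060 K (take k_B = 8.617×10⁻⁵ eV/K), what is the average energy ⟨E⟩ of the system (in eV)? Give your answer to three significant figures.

0.0362 eV

k_BT = 8.617×10⁻⁵ × 1060 K = 0.091340 eV.
Eᵢ/kT = 0, 2.4414, 2.9998.
Z = Σ gᵢe^(−Eᵢ/kT) = 2·e^(−0) + 3·e^(−2.4414) + 2·e^(−2.9998) = 2.0000 + 0.26112 + 0.099594 = 2.3607.
⟨E⟩ = Σ Eᵢ gᵢe^(−Eᵢ/kT) / Z = (0·2.0000 + 0.223·0.26112 + 0.274·0.099594) / 2.3607 = 0.0362 eV.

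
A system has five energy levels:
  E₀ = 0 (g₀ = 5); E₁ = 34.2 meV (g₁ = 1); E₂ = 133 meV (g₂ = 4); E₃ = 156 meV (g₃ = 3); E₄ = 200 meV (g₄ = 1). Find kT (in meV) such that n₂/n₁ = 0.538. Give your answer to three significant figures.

n₂/n₁ = (g₂/g₁) exp[−(E₂−E₁)/kT] = 0.538.
⇒ (E₂−E₁)/kT = ln((4/1)/0.538) = ln(7.4349) = 2.0062.
kT = 98.8 meV / 2.0062 = 49.2 meV.

49.2 meV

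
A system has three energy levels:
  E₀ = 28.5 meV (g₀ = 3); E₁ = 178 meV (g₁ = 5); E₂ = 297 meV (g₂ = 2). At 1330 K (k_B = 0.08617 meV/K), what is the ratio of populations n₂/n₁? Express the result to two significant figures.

0.14

k_BT = 0.08617 × 1330 K = 114.6 meV.
n₂/n₁ = (g₂/g₁) exp[−(E₂−E₁)/kT] = (2/5) × exp(−(119 meV)/(114.6 meV)) = (2/5) × exp(-1.038) = 0.14.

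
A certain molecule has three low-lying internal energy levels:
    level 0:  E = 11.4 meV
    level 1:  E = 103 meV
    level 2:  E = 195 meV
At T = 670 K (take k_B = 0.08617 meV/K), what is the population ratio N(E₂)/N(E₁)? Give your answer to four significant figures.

k_BT = 0.08617 × 670 K = 57.7339 meV.
n₂/n₁ = exp[−(E₂−E₁)/kT] = exp(−(92 meV)/(57.7339 meV)) = exp(-1.59352) = 0.2032.

0.2032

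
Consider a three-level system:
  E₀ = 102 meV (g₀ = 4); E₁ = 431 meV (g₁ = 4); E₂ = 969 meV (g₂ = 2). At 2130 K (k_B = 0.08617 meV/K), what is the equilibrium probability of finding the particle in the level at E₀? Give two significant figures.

k_BT = 0.08617 × 2130 K = 183.5 meV.
Eᵢ/kT = 0.5559, 2.349, 5.281.
Z = Σ gᵢe^(−Eᵢ/kT) = 4·e^(−0.5559) + 4·e^(−2.349) + 2·e^(−5.281) = 2.294 + 0.3819 + 0.01017 = 2.686.
P₀ = g₀ e^(−E₀/kT) / Z = 2.294/2.686 = 0.85.

0.85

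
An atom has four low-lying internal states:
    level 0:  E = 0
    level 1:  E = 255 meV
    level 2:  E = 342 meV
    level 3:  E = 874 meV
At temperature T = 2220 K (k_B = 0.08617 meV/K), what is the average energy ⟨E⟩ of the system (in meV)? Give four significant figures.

92.64 meV

k_BT = 0.08617 × 2220 K = 191.297 meV.
Eᵢ/kT = 0, 1.33301, 1.78780, 4.56881.
Z = Σ e^(−Eᵢ/kT) = e^(−0) + e^(−1.33301) + e^(−1.78780) + e^(−4.56881) = 1.00000 + 0.263682 + 0.167328 + 0.0103703 = 1.44138.
⟨E⟩ = Σ Eᵢ e^(−Eᵢ/kT) / Z = (0·1.00000 + 255·0.263682 + 342·0.167328 + 874·0.0103703) / 1.44138 = 92.64 meV.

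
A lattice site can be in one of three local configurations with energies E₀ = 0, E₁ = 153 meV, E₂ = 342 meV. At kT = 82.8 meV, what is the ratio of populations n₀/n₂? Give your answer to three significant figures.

62.2

n₀/n₂ = exp[−(E₀−E₂)/kT] = exp(−(-342 meV)/(82.8 meV)) = exp(4.1304) = 62.2.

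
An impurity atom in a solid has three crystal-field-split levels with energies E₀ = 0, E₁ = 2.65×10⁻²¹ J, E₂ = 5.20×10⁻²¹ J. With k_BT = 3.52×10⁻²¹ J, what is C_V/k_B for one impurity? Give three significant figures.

Eᵢ/kT = 0, 0.75284, 1.4773.
Z = Σ e^(−Eᵢ/kT) = e^(−0) + e^(−0.75284) + e^(−1.4773) = 1.0000 + 0.47103 + 0.22825 = 1.6993.
⟨E⟩ = 1.4330, ⟨E²⟩ = 5.5786.
C_V/k_B = (⟨E²⟩ − ⟨E⟩²)/(kT)² = (5.5786 − 2.0535)/12.390 = 0.285.

0.285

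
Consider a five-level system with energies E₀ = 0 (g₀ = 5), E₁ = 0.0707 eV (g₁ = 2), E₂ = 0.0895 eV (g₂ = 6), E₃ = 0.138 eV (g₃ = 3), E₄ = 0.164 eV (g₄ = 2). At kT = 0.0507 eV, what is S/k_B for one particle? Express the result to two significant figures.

2.4

Eᵢ/kT = 0, 1.394, 1.765, 2.722, 3.235.
Z = Σ gᵢe^(−Eᵢ/kT) = 5·e^(−0) + 2·e^(−1.394) + 6·e^(−1.765) + 3·e^(−2.722) + 2·e^(−3.235) = 5.000 + 0.4962 + 1.027 + 0.1972 + 0.07872 = 6.799.
⟨E⟩ = Σ EᵢPᵢ = 0.02458 eV.
S/k_B = ln Z + ⟨E⟩/kT = ln(6.799) + 0.02458/0.0507 = 1.917 + 0.4848 = 2.4.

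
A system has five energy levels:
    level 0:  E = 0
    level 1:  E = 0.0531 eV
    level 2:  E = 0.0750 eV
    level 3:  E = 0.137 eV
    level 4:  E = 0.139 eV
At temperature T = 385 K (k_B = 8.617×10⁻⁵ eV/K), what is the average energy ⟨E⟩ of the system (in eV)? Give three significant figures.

k_BT = 8.617×10⁻⁵ × 385 K = 0.033175 eV.
Eᵢ/kT = 0, 1.6006, 2.2607, 4.1296, 4.1899.
Z = Σ e^(−Eᵢ/kT) = e^(−0) + e^(−1.6006) + e^(−2.2607) + e^(−4.1296) + e^(−4.1899) = 1.0000 + 0.20178 + 0.10428 + 0.016089 + 0.015148 = 1.3373.
⟨E⟩ = Σ Eᵢ e^(−Eᵢ/kT) / Z = (0·1.0000 + 0.0531·0.20178 + 0.0750·0.10428 + 0.137·0.016089 + 0.139·0.015148) / 1.3373 = 0.0171 eV.

0.0171 eV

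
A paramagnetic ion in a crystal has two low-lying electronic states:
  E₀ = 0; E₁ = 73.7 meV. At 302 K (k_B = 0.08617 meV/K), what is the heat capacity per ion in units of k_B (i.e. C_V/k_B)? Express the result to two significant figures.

0.42

k_BT = 0.08617 × 302 K = 26.02 meV.
Eᵢ/kT = 0, 2.832.
Z = Σ e^(−Eᵢ/kT) = e^(−0) + e^(−2.832) = 1.000 + 0.05889 = 1.059.
⟨E⟩ = 4.098 meV, ⟨E²⟩ = 302.1 meV².
C_V/k_B = (⟨E²⟩ − ⟨E⟩²)/(kT)² = (302.1 − 16.79)/677.0 = 0.42.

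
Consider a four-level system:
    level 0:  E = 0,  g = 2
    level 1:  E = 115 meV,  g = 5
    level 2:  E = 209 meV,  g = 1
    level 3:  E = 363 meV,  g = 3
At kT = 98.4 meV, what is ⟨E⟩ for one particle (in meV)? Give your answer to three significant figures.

Eᵢ/kT = 0, 1.1687, 2.1240, 3.6890.
Z = Σ gᵢe^(−Eᵢ/kT) = 2·e^(−0) + 5·e^(−1.1687) + 1·e^(−2.1240) + 3·e^(−3.6890) = 2.0000 + 1.5539 + 0.11955 + 0.074991 = 3.7484.
⟨E⟩ = Σ Eᵢ gᵢe^(−Eᵢ/kT) / Z = (0·2.0000 + 115·1.5539 + 209·0.11955 + 363·0.074991) / 3.7484 = 61.6 meV.

61.6 meV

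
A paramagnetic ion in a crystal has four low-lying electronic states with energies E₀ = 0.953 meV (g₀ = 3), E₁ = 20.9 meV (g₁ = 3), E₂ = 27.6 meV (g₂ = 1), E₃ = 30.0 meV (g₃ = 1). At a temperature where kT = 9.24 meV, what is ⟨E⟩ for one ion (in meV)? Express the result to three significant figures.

3.75 meV

Eᵢ/kT = 0.10314, 2.2619, 2.9870, 3.2468.
Z = Σ gᵢe^(−Eᵢ/kT) = 3·e^(−0.10314) + 3·e^(−2.2619) + 1·e^(−2.9870) + 1·e^(−3.2468) = 2.7060 + 0.31246 + 0.050439 + 0.038898 = 3.1078.
⟨E⟩ = Σ Eᵢ gᵢe^(−Eᵢ/kT) / Z = (0.953·2.7060 + 20.9·0.31246 + 27.6·0.050439 + 30.0·0.038898) / 3.1078 = 3.75 meV.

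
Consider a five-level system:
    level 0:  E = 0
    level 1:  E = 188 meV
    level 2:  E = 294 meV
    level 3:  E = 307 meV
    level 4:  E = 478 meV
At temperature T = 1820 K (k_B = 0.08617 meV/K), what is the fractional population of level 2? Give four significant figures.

0.09333

k_BT = 0.08617 × 1820 K = 156.829 meV.
Eᵢ/kT = 0, 1.19876, 1.87465, 1.95755, 3.04791.
Z = Σ e^(−Eᵢ/kT) = e^(−0) + e^(−1.19876) + e^(−1.87465) + e^(−1.95755) + e^(−3.04791) = 1.00000 + 0.301568 + 0.153409 + 0.141204 + 0.0474580 = 1.64364.
P₂ = e^(−E₂/kT) / Z = 0.153409/1.64364 = 0.09333.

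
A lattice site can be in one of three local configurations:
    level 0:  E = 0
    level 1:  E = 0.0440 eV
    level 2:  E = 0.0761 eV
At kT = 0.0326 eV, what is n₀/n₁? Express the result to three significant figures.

n₀/n₁ = exp[−(E₀−E₁)/kT] = exp(−(-0.0440 eV)/(0.0326 eV)) = exp(1.3497) = 3.86.

3.86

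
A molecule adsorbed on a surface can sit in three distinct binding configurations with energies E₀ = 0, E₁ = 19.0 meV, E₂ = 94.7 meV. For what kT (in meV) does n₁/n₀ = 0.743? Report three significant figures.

64.0 meV

n₁/n₀ = exp[−(E₁−E₀)/kT] = 0.743.
⇒ (E₁−E₀)/kT = ln(1/0.743) = ln(1.3459) = 0.29706.
kT = 19.0 meV / 0.29706 = 64.0 meV.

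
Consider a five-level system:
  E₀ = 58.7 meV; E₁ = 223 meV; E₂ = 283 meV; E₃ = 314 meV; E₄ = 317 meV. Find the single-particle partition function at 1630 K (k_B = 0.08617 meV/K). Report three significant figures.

Z = 1.21

k_BT = 0.08617 × 1630 K = 140.46 meV.
Eᵢ/kT = 0.41791, 1.5876, 2.0148, 2.2355, 2.2569.
Z = Σ e^(−Eᵢ/kT) = e^(−0.41791) + e^(−1.5876) + e^(−2.0148) + e^(−2.2355) + e^(−2.2569) = 0.65842 + 0.20442 + 0.13335 + 0.10694 + 0.10467 = 1.2078.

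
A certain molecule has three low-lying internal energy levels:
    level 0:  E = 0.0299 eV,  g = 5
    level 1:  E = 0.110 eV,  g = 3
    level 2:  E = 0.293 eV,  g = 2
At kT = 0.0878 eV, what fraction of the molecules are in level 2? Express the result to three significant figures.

Eᵢ/kT = 0.34055, 1.2528, 3.3371.
Z = Σ gᵢe^(−Eᵢ/kT) = 5·e^(−0.34055) + 3·e^(−1.2528) + 2·e^(−3.3371) = 3.5569 + 0.85711 + 0.071080 = 4.4851.
P₂ = g₂ e^(−E₂/kT) / Z = 0.071080/4.4851 = 0.0158.

0.0158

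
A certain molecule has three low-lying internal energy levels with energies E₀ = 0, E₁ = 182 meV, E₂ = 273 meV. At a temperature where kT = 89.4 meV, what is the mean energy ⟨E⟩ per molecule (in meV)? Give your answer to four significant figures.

Eᵢ/kT = 0, 2.03579, 3.05369.
Z = Σ e^(−Eᵢ/kT) = e^(−0) + e^(−2.03579) + e^(−3.05369) = 1.00000 + 0.130577 + 0.0471845 = 1.17776.
⟨E⟩ = Σ Eᵢ e^(−Eᵢ/kT) / Z = (0·1.00000 + 182·0.130577 + 273·0.0471845) / 1.17776 = 31.12 meV.

31.12 meV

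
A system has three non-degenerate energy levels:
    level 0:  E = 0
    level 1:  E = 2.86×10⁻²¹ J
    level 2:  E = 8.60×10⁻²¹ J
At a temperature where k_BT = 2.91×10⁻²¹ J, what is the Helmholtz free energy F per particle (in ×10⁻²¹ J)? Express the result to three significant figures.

Eᵢ/kT = 0, 0.98282, 2.9553.
Z = Σ e^(−Eᵢ/kT) = e^(−0) + e^(−0.98282) + e^(−2.9553) = 1.0000 + 0.37425 + 0.052063 = 1.4263.
F = −kT ln Z = −2.91 × ln(1.4263) = −2.91 × 0.35508 = -1.03 ×10⁻²¹ J.

-1.03 ×10⁻²¹ J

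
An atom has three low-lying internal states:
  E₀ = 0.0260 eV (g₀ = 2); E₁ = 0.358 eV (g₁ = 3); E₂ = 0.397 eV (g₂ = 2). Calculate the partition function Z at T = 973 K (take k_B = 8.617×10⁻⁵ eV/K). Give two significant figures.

Z = 1.5

k_BT = 8.617×10⁻⁵ × 973 K = 0.08384 eV.
Eᵢ/kT = 0.3101, 4.270, 4.735.
Z = Σ gᵢe^(−Eᵢ/kT) = 2·e^(−0.3101) + 3·e^(−4.270) + 2·e^(−4.735) = 1.467 + 0.04195 + 0.01756 = 1.527.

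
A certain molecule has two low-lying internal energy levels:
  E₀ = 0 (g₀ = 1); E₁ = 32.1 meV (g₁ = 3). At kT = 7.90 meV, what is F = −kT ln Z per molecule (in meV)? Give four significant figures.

-0.3973 meV

Eᵢ/kT = 0, 4.06329.
Z = Σ gᵢe^(−Eᵢ/kT) = 1·e^(−0) + 3·e^(−4.06329) = 1.00000 + 0.0515771 = 1.05158.
F = −kT ln Z = −7.90 × ln(1.05158) = −7.90 × 0.0502938 = -0.3973 meV.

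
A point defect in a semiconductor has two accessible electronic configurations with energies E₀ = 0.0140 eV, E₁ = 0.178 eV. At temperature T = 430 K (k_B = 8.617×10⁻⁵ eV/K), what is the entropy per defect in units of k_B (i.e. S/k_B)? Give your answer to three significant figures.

0.0642

k_BT = 8.617×10⁻⁵ × 430 K = 0.037053 eV.
Eᵢ/kT = 0.37784, 4.8039.
Z = Σ e^(−Eᵢ/kT) = e^(−0.37784) + e^(−4.8039) = 0.68534 + 0.0081977 = 0.69354.
⟨E⟩ = Σ EᵢPᵢ = 0.015938 eV.
S/k_B = ln Z + ⟨E⟩/kT = ln(0.69354) + 0.015938/0.037053 = -0.36595 + 0.43014 = 0.0642.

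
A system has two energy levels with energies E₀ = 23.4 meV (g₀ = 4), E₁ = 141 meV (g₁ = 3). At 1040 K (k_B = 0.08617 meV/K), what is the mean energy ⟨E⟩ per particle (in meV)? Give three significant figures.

43.2 meV

k_BT = 0.08617 × 1040 K = 89.617 meV.
Eᵢ/kT = 0.26111, 1.5734.
Z = Σ gᵢe^(−Eᵢ/kT) = 4·e^(−0.26111) + 3·e^(−1.5734) = 3.0808 + 0.62202 = 3.7028.
⟨E⟩ = Σ Eᵢ gᵢe^(−Eᵢ/kT) / Z = (23.4·3.0808 + 141·0.62202) / 3.7028 = 43.2 meV.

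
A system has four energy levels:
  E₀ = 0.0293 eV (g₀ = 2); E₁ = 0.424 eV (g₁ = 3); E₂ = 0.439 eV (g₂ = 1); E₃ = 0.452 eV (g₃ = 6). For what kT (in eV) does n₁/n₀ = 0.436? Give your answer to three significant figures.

0.319 eV

n₁/n₀ = (g₁/g₀) exp[−(E₁−E₀)/kT] = 0.436.
⇒ (E₁−E₀)/kT = ln((3/2)/0.436) = ln(3.4404) = 1.2356.
kT = 0.3947 eV / 1.2356 = 0.319 eV.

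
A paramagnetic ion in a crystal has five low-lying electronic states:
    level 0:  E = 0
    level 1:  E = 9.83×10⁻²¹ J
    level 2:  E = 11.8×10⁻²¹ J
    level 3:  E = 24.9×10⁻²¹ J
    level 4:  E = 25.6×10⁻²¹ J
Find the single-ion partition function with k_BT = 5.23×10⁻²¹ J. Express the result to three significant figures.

Z = 1.27

Eᵢ/kT = 0, 1.8795, 2.2562, 4.7610, 4.8948.
Z = Σ e^(−Eᵢ/kT) = e^(−0) + e^(−1.8795) + e^(−2.2562) + e^(−4.7610) + e^(−4.8948) = 1.0000 + 0.15267 + 0.10475 + 0.0085570 + 0.0074854 = 1.2735.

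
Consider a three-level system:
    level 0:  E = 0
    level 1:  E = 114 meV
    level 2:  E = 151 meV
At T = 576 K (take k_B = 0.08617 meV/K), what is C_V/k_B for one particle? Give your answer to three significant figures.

0.739

k_BT = 0.08617 × 576 K = 49.634 meV.
Eᵢ/kT = 0, 2.2968, 3.0423.
Z = Σ e^(−Eᵢ/kT) = e^(−0) + e^(−2.2968) + e^(−3.0423) = 1.0000 + 0.10058 + 0.047725 = 1.1483.
⟨E⟩ = 16.261 meV, ⟨E²⟩ = 2086.0 meV².
C_V/k_B = (⟨E²⟩ − ⟨E⟩²)/(kT)² = (2086.0 − 264.42)/2463.5 = 0.739.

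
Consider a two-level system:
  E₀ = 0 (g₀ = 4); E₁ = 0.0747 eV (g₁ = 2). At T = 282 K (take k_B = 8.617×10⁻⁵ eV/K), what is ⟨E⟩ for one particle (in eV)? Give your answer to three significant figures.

0.00169 eV

k_BT = 8.617×10⁻⁵ × 282 K = 0.024300 eV.
Eᵢ/kT = 0, 3.0741.
Z = Σ gᵢe^(−Eᵢ/kT) = 4·e^(−0) + 2·e^(−3.0741) = 4.0000 + 0.092462 = 4.0925.
⟨E⟩ = Σ Eᵢ gᵢe^(−Eᵢ/kT) / Z = (0·4.0000 + 0.0747·0.092462) / 4.0925 = 0.00169 eV.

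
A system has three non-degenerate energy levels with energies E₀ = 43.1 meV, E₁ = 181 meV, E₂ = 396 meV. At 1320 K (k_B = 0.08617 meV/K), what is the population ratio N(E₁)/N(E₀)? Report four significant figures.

k_BT = 0.08617 × 1320 K = 113.744 meV.
n₁/n₀ = exp[−(E₁−E₀)/kT] = exp(−(137.9 meV)/(113.744 meV)) = exp(-1.21237) = 0.2975.

0.2975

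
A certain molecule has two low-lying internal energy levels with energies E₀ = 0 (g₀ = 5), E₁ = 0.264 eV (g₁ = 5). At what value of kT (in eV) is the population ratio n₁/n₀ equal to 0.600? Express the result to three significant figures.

0.517 eV

n₁/n₀ = (g₁/g₀) exp[−(E₁−E₀)/kT] = 0.600.
⇒ (E₁−E₀)/kT = ln((5/5)/0.600) = ln(1.6667) = 0.51085.
kT = 0.264 eV / 0.51085 = 0.517 eV.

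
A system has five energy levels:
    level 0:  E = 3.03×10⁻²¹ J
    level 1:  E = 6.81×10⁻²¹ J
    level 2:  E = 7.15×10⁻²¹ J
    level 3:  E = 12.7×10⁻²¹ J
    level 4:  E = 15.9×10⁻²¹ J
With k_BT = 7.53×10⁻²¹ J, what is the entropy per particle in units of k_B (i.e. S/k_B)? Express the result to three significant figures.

Eᵢ/kT = 0.40239, 0.90438, 0.94954, 1.6866, 2.1116.
Z = Σ e^(−Eᵢ/kT) = e^(−0.40239) + e^(−0.90438) + e^(−0.94954) + e^(−1.6866) + e^(−2.1116) = 0.66872 + 0.40479 + 0.38692 + 0.18515 + 0.12104 = 1.7666.
⟨E⟩ = Σ EᵢPᵢ = 6.6938 ×10⁻²¹ J.
S/k_B = ln Z + ⟨E⟩/kT = ln(1.7666) + 6.6938/7.53 = 0.56906 + 0.88895 = 1.46.

1.46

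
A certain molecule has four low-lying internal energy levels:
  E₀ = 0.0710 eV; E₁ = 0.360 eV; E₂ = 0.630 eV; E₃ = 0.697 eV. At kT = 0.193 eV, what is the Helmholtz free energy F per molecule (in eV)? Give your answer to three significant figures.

Eᵢ/kT = 0.36788, 1.8653, 3.2642, 3.6114.
Z = Σ e^(−Eᵢ/kT) = e^(−0.36788) + e^(−1.8653) + e^(−3.2642) + e^(−3.6114) = 0.69220 + 0.15485 + 0.038228 + 0.027014 = 0.91229.
F = −kT ln Z = −0.193 × ln(0.91229) = −0.193 × -0.091797 = 0.0177 eV.

0.0177 eV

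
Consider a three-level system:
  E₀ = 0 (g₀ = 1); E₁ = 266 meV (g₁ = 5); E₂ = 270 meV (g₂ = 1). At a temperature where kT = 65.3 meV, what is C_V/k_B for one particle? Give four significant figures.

1.390

Eᵢ/kT = 0, 4.07351, 4.13476.
Z = Σ gᵢe^(−Eᵢ/kT) = 1·e^(−0) + 5·e^(−4.07351) + 1·e^(−4.13476) = 1.00000 + 0.0850878 + 0.0160065 = 1.10109.
⟨E⟩ = 24.4804 meV, ⟨E²⟩ = 6527.48 meV².
C_V/k_B = (⟨E²⟩ − ⟨E⟩²)/(kT)² = (6527.48 − 599.290)/4264.09 = 1.390.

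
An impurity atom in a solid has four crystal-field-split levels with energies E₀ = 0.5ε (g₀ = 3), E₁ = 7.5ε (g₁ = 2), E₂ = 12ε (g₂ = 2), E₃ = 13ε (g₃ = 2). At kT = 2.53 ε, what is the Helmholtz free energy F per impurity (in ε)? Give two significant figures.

Eᵢ/kT = 0.1976, 2.964, 4.743, 5.138.
Z = Σ gᵢe^(−Eᵢ/kT) = 3·e^(−0.1976) + 2·e^(−2.964) + 2·e^(−4.743) + 2·e^(−5.138) = 2.462 + 0.1032 + 0.01742 + 0.01174 = 2.594.
F = −kT ln Z = −2.53 × ln(2.594) = −2.53 × 0.9532 = -2.4 ε.

-2.4 ε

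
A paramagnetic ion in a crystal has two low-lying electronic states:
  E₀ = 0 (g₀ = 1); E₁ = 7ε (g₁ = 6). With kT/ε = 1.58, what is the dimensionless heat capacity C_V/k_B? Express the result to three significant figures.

1.22

Eᵢ/kT = 0, 4.4304.
Z = Σ gᵢe^(−Eᵢ/kT) = 1·e^(−0) + 6·e^(−4.4304) = 1.0000 + 0.071458 = 1.0715.
⟨E⟩ = 0.46683 ε, ⟨E²⟩ = 3.2678 ε².
C_V/k_B = (⟨E²⟩ − ⟨E⟩²)/(kT)² = (3.2678 − 0.21793)/2.4964 = 1.22.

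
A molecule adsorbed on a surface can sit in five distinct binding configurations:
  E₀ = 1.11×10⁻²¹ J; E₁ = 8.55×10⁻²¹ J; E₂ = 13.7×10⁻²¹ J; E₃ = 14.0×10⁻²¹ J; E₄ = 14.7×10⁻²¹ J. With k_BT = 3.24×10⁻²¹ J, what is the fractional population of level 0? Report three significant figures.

Eᵢ/kT = 0.34259, 2.6389, 4.2284, 4.3210, 4.5370.
Z = Σ e^(−Eᵢ/kT) = e^(−0.34259) + e^(−2.6389) + e^(−4.2284) + e^(−4.3210) + e^(−4.5370) = 0.70993 + 0.071440 + 0.014576 + 0.013287 + 0.010705 = 0.81994.
P₀ = e^(−E₀/kT) / Z = 0.70993/0.81994 = 0.866.

0.866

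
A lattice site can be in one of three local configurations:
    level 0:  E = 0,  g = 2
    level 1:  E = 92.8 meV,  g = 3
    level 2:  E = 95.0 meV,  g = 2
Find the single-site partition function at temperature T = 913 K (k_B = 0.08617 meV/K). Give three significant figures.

Z = 3.52

k_BT = 0.08617 × 913 K = 78.673 meV.
Eᵢ/kT = 0, 1.1796, 1.2075.
Z = Σ gᵢe^(−Eᵢ/kT) = 2·e^(−0) + 3·e^(−1.1796) + 2·e^(−1.2075) = 2.0000 + 0.92221 + 0.59789 = 3.5201.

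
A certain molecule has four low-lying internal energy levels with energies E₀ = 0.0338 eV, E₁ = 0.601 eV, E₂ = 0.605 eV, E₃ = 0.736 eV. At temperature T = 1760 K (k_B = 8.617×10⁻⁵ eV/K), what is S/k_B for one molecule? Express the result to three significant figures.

k_BT = 8.617×10⁻⁵ × 1760 K = 0.15166 eV.
Eᵢ/kT = 0.22287, 3.9628, 3.9892, 4.8530.
Z = Σ e^(−Eᵢ/kT) = e^(−0.22287) + e^(−3.9628) + e^(−3.9892) + e^(−4.8530) = 0.80022 + 0.019010 + 0.018515 + 0.0078049 = 0.84555.
⟨E⟩ = Σ EᵢPᵢ = 0.065541 eV.
S/k_B = ln Z + ⟨E⟩/kT = ln(0.84555) + 0.065541/0.15166 = -0.16777 + 0.43216 = 0.264.

0.264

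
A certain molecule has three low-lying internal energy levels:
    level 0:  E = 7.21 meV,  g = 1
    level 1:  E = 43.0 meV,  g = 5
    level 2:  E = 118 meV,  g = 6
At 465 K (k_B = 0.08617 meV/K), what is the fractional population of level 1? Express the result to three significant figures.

0.598

k_BT = 0.08617 × 465 K = 40.069 meV.
Eᵢ/kT = 0.17994, 1.0731, 2.9449.
Z = Σ gᵢe^(−Eᵢ/kT) = 1·e^(−0.17994) + 5·e^(−1.0731) + 6·e^(−2.9449) = 0.83532 + 1.7097 + 0.31564 = 2.8607.
P₁ = g₁ e^(−E₁/kT) / Z = 1.7097/2.8607 = 0.598.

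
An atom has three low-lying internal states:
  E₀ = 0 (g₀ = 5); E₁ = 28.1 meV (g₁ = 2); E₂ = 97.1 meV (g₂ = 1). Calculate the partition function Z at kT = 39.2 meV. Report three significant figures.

Z = 6.06

Eᵢ/kT = 0, 0.71684, 2.4770.
Z = Σ gᵢe^(−Eᵢ/kT) = 5·e^(−0) + 2·e^(−0.71684) + 1·e^(−2.4770) = 5.0000 + 0.97659 + 0.083995 = 6.0606.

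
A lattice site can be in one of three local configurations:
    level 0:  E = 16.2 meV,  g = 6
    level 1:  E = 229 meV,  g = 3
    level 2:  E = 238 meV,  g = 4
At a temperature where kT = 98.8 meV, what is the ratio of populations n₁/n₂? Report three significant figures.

0.822

n₁/n₂ = (g₁/g₂) exp[−(E₁−E₂)/kT] = (3/4) × exp(−(-9 meV)/(98.8 meV)) = (3/4) × exp(0.091093) = 0.822.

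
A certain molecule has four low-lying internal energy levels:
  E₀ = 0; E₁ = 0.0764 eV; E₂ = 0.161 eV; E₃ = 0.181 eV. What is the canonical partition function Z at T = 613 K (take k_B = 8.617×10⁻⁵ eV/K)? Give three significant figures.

k_BT = 8.617×10⁻⁵ × 613 K = 0.052822 eV.
Eᵢ/kT = 0, 1.4464, 3.0480, 3.4266.
Z = Σ e^(−Eᵢ/kT) = e^(−0) + e^(−1.4464) + e^(−3.0480) + e^(−3.4266) = 1.0000 + 0.23542 + 0.047454 + 0.032497 = 1.3154.

Z = 1.32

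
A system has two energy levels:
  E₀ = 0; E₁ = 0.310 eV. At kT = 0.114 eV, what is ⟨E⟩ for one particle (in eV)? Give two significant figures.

0.019 eV

Eᵢ/kT = 0, 2.719.
Z = Σ e^(−Eᵢ/kT) = e^(−0) + e^(−2.719) = 1.000 + 0.06594 = 1.066.
⟨E⟩ = Σ Eᵢ e^(−Eᵢ/kT) / Z = (0·1.000 + 0.310·0.06594) / 1.066 = 0.019 eV.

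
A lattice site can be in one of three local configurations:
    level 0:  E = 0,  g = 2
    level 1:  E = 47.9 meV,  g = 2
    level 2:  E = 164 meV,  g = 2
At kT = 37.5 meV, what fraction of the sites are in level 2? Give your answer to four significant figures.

Eᵢ/kT = 0, 1.27733, 4.37333.
Z = Σ gᵢe^(−Eᵢ/kT) = 2·e^(−0) + 2·e^(−1.27733) + 2·e^(−4.37333) = 2.00000 + 0.557561 + 0.0252184 = 2.58278.
P₂ = g₂ e^(−E₂/kT) / Z = 0.0252184/2.58278 = 0.009764.

0.009764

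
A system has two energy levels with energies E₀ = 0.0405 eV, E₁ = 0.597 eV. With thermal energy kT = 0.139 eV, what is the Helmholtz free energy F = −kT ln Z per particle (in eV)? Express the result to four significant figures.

0.03799 eV

Eᵢ/kT = 0.291367, 4.29496.
Z = Σ e^(−Eᵢ/kT) = e^(−0.291367) + e^(−4.29496) = 0.747241 + 0.0136371 = 0.760878.
F = −kT ln Z = −0.139 × ln(0.760878) = −0.139 × -0.273282 = 0.03799 eV.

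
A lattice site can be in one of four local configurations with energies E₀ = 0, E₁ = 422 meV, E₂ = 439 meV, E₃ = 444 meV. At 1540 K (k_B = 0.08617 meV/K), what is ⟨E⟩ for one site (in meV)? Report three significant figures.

44.2 meV

k_BT = 0.08617 × 1540 K = 132.70 meV.
Eᵢ/kT = 0, 3.1801, 3.3082, 3.3459.
Z = Σ e^(−Eᵢ/kT) = e^(−0) + e^(−3.1801) + e^(−3.3082) + e^(−3.3459) = 1.0000 + 0.041581 + 0.036582 + 0.035228 = 1.1134.
⟨E⟩ = Σ Eᵢ e^(−Eᵢ/kT) / Z = (0·1.0000 + 422·0.041581 + 439·0.036582 + 444·0.035228) / 1.1134 = 44.2 meV.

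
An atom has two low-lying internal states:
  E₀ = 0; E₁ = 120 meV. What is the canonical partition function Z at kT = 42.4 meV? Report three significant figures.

Eᵢ/kT = 0, 2.8302.
Z = Σ e^(−Eᵢ/kT) = e^(−0) + e^(−2.8302) = 1.0000 + 0.059001 = 1.0590.

Z = 1.06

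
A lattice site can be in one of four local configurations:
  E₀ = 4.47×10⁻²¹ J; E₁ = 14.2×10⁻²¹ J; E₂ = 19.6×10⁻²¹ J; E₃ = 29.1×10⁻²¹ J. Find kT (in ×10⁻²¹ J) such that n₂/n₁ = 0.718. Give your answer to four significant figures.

16.30 ×10⁻²¹ J

n₂/n₁ = exp[−(E₂−E₁)/kT] = 0.718.
⇒ (E₂−E₁)/kT = ln(1/0.718) = ln(1.39276) = 0.331287.
kT = 5.4 ×10⁻²¹ J / 0.331287 = 16.30 ×10⁻²¹ J.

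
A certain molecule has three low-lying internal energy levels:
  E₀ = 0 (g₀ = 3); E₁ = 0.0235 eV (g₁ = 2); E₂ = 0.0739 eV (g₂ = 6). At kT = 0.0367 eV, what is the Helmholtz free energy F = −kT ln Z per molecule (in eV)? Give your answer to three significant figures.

-0.0580 eV

Eᵢ/kT = 0, 0.64033, 2.0136.
Z = Σ gᵢe^(−Eᵢ/kT) = 3·e^(−0) + 2·e^(−0.64033) + 6·e^(−2.0136) = 3.0000 + 1.0542 + 0.80104 = 4.8552.
F = −kT ln Z = −0.0367 × ln(4.8552) = −0.0367 × 1.5801 = -0.0580 eV.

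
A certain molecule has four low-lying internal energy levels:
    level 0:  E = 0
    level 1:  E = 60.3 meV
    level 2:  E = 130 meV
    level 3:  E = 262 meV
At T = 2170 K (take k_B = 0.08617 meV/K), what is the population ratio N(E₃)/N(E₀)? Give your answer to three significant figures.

0.246

k_BT = 0.08617 × 2170 K = 186.99 meV.
n₃/n₀ = exp[−(E₃−E₀)/kT] = exp(−(262 meV)/(186.99 meV)) = exp(-1.4011) = 0.246.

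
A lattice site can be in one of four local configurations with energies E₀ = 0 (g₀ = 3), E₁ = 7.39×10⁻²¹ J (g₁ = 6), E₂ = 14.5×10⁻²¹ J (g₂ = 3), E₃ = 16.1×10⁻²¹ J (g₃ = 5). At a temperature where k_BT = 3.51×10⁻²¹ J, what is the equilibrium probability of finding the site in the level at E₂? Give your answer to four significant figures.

0.01258

Eᵢ/kT = 0, 2.10541, 4.13105, 4.58689.
Z = Σ gᵢe^(−Eᵢ/kT) = 3·e^(−0) + 6·e^(−2.10541) + 3·e^(−4.13105) + 5·e^(−4.58689) = 3.00000 + 0.730774 + 0.0481980 + 0.0509224 = 3.82989.
P₂ = g₂ e^(−E₂/kT) / Z = 0.0481980/3.82989 = 0.01258.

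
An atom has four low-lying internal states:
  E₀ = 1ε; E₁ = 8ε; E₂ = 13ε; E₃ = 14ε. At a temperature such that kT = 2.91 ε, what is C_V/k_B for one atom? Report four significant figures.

0.8283

Eᵢ/kT = 0.343643, 2.74914, 4.46735, 4.81100.
Z = Σ e^(−Eᵢ/kT) = e^(−0.343643) + e^(−2.74914) + e^(−4.46735) + e^(−4.81100) = 0.709182 + 0.0639829 + 0.0114777 + 0.00813972 = 0.792782.
⟨E⟩ = 1.87216 ε, ⟨E²⟩ = 10.5189 ε².
C_V/k_B = (⟨E²⟩ − ⟨E⟩²)/(kT)² = (10.5189 − 3.50498)/8.46810 = 0.8283.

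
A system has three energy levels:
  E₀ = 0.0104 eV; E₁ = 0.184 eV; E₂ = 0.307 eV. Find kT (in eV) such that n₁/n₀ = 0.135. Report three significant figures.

0.0867 eV

n₁/n₀ = exp[−(E₁−E₀)/kT] = 0.135.
⇒ (E₁−E₀)/kT = ln(1/0.135) = ln(7.4074) = 2.0025.
kT = 0.1736 eV / 2.0025 = 0.0867 eV.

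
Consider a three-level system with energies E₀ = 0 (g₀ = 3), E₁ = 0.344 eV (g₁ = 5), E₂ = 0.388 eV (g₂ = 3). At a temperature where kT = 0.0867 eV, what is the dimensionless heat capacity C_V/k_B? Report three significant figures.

0.666

Eᵢ/kT = 0, 3.9677, 4.4752.
Z = Σ gᵢe^(−Eᵢ/kT) = 3·e^(−0) + 5·e^(−3.9677) + 3·e^(−4.4752) = 3.0000 + 0.094584 + 0.034164 = 3.1287.
⟨E⟩ = 0.014636 eV, ⟨E²⟩ = 0.0052213 eV².
C_V/k_B = (⟨E²⟩ − ⟨E⟩²)/(kT)² = (0.0052213 − 0.00021421)/0.0075169 = 0.666.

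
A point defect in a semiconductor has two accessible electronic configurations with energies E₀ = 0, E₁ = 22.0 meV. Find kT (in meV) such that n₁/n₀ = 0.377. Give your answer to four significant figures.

22.55 meV

n₁/n₀ = exp[−(E₁−E₀)/kT] = 0.377.
⇒ (E₁−E₀)/kT = ln(1/0.377) = ln(2.65252) = 0.975510.
kT = 22.0 meV / 0.975510 = 22.55 meV.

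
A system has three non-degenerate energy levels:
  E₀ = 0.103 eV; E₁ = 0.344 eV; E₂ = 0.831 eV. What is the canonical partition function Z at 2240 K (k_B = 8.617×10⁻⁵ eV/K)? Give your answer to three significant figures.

k_BT = 8.617×10⁻⁵ × 2240 K = 0.19302 eV.
Eᵢ/kT = 0.53362, 1.7822, 4.3053.
Z = Σ e^(−Eᵢ/kT) = e^(−0.53362) + e^(−1.7822) + e^(−4.3053) = 0.58648 + 0.16827 + 0.013497 = 0.76825.

Z = 0.768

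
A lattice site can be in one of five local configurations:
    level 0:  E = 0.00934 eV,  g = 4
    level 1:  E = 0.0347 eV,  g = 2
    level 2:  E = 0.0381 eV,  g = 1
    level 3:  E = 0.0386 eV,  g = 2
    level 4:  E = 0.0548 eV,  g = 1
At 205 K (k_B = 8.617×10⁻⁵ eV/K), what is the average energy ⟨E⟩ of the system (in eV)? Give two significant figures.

0.016 eV

k_BT = 8.617×10⁻⁵ × 205 K = 0.01766 eV.
Eᵢ/kT = 0.5289, 1.965, 2.157, 2.186, 3.103.
Z = Σ gᵢe^(−Eᵢ/kT) = 4·e^(−0.5289) + 2·e^(−1.965) + 1·e^(−2.157) + 2·e^(−2.186) + 1·e^(−3.103) = 2.357 + 0.2803 + 0.1157 + 0.2247 + 0.04491 = 3.023.
⟨E⟩ = Σ Eᵢ gᵢe^(−Eᵢ/kT) / Z = (0.00934·2.357 + 0.0347·0.2803 + 0.0381·0.1157 + 0.0386·0.2247 + 0.0548·0.04491) / 3.023 = 0.016 eV.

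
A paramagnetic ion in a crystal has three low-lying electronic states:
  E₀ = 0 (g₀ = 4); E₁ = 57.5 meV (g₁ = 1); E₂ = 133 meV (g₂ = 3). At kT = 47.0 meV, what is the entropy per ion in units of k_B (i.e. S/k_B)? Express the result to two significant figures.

Eᵢ/kT = 0, 1.223, 2.830.
Z = Σ gᵢe^(−Eᵢ/kT) = 4·e^(−0) + 1·e^(−1.223) + 3·e^(−2.830) = 4.000 + 0.2943 + 0.1770 = 4.471.
⟨E⟩ = Σ EᵢPᵢ = 9.050 meV.
S/k_B = ln Z + ⟨E⟩/kT = ln(4.471) + 9.050/47.0 = 1.498 + 0.1926 = 1.7.

1.7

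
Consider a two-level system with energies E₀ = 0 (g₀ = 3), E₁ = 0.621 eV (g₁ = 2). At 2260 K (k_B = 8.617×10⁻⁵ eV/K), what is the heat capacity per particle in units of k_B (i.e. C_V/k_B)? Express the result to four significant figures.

k_BT = 8.617×10⁻⁵ × 2260 K = 0.194744 eV.
Eᵢ/kT = 0, 3.18880.
Z = Σ gᵢe^(−Eᵢ/kT) = 3·e^(−0) + 2·e^(−3.18880) = 3.00000 + 0.0824426 = 3.08244.
⟨E⟩ = 0.0166092 eV, ⟨E²⟩ = 0.0103143 eV².
C_V/k_B = (⟨E²⟩ − ⟨E⟩²)/(kT)² = (0.0103143 − 0.000275866)/0.0379252 = 0.2647.

0.2647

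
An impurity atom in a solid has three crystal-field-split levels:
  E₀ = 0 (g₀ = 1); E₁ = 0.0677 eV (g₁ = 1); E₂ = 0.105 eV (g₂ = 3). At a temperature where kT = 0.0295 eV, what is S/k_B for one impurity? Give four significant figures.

0.6219

Eᵢ/kT = 0, 2.29492, 3.55932.
Z = Σ gᵢe^(−Eᵢ/kT) = 1·e^(−0) + 1·e^(−2.29492) + 3·e^(−3.55932) = 1.00000 + 0.100769 + 0.0853745 = 1.18614.
⟨E⟩ = Σ EᵢPᵢ = 0.0133090 eV.
S/k_B = ln Z + ⟨E⟩/kT = ln(1.18614) + 0.0133090/0.0295 = 0.170704 + 0.451153 = 0.6219.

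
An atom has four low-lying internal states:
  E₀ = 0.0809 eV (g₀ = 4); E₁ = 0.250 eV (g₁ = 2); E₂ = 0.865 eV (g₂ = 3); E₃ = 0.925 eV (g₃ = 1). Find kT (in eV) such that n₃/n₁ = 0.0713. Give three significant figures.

n₃/n₁ = (g₃/g₁) exp[−(E₃−E₁)/kT] = 0.0713.
⇒ (E₃−E₁)/kT = ln((1/2)/0.0713) = ln(7.0126) = 1.9477.
kT = 0.675 eV / 1.9477 = 0.347 eV.

0.347 eV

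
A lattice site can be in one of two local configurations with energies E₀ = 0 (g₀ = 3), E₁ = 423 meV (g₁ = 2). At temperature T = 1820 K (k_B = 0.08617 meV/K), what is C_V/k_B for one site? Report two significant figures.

0.30

k_BT = 0.08617 × 1820 K = 156.8 meV.
Eᵢ/kT = 0, 2.698.
Z = Σ gᵢe^(−Eᵢ/kT) = 3·e^(−0) + 2·e^(−2.698) = 3.000 + 0.1347 = 3.135.
⟨E⟩ = 18.17 meV, ⟨E²⟩ = 7688 meV².
C_V/k_B = (⟨E²⟩ − ⟨E⟩²)/(kT)² = (7688 − 330.1)/24590 = 0.30.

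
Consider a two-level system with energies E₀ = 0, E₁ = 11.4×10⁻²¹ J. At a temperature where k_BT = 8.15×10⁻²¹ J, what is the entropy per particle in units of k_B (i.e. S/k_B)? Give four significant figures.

Eᵢ/kT = 0, 1.39877.
Z = Σ e^(−Eᵢ/kT) = e^(−0) + e^(−1.39877) = 1.00000 + 0.246900 = 1.24690.
⟨E⟩ = Σ EᵢPᵢ = 2.25733 ×10⁻²¹ J.
S/k_B = ln Z + ⟨E⟩/kT = ln(1.24690) + 2.25733/8.15 = 0.220660 + 0.276973 = 0.4976.

0.4976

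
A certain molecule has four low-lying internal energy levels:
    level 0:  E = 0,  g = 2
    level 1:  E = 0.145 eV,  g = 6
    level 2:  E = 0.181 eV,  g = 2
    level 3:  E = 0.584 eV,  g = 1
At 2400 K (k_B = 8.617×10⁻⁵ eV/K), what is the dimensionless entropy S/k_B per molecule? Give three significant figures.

k_BT = 8.617×10⁻⁵ × 2400 K = 0.20681 eV.
Eᵢ/kT = 0, 0.70113, 0.87520, 2.8238.
Z = Σ gᵢe^(−Eᵢ/kT) = 2·e^(−0) + 6·e^(−0.70113) + 2·e^(−0.87520) + 1·e^(−2.8238) = 2.0000 + 2.9761 + 0.83356 + 0.059380 = 5.8690.
⟨E⟩ = Σ EᵢPᵢ = 0.10514 eV.
S/k_B = ln Z + ⟨E⟩/kT = ln(5.8690) + 0.10514/0.20681 = 1.7697 + 0.50839 = 2.28.

2.28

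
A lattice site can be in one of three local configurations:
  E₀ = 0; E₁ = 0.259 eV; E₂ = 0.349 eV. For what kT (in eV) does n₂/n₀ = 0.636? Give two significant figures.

n₂/n₀ = exp[−(E₂−E₀)/kT] = 0.636.
⇒ (E₂−E₀)/kT = ln(1/0.636) = ln(1.572) = 0.4523.
kT = 0.349 eV / 0.4523 = 0.77 eV.

0.77 eV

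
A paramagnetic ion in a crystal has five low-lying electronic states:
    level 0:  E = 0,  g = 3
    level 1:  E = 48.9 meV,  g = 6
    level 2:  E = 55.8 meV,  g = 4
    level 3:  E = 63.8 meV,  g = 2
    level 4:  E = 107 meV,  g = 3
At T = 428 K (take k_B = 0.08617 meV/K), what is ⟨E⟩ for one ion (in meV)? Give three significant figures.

k_BT = 0.08617 × 428 K = 36.881 meV.
Eᵢ/kT = 0, 1.3259, 1.5130, 1.7299, 2.9012.
Z = Σ gᵢe^(−Eᵢ/kT) = 3·e^(−0) + 6·e^(−1.3259) + 4·e^(−1.5130) + 2·e^(−1.7299) + 3·e^(−2.9012) = 3.0000 + 1.5934 + 0.88099 + 0.35460 + 0.16487 = 5.9939.
⟨E⟩ = Σ Eᵢ gᵢe^(−Eᵢ/kT) / Z = (0·3.0000 + 48.9·1.5934 + 55.8·0.88099 + 63.8·0.35460 + 107·0.16487) / 5.9939 = 27.9 meV.

27.9 meV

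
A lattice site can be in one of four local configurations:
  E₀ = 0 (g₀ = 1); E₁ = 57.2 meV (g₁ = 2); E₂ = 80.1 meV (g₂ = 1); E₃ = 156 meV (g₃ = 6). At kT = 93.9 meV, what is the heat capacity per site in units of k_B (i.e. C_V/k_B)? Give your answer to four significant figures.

0.4178

Eᵢ/kT = 0, 0.609159, 0.853035, 1.66134.
Z = Σ gᵢe^(−Eᵢ/kT) = 1·e^(−0) + 2·e^(−0.609159) + 1·e^(−0.853035) + 6·e^(−1.66134) = 1.00000 + 1.08762 + 0.426120 + 1.13931 = 3.65305.
⟨E⟩ = 75.0267 meV, ⟨E²⟩ = 9312.43 meV².
C_V/k_B = (⟨E²⟩ − ⟨E⟩²)/(kT)² = (9312.43 − 5629.01)/8817.21 = 0.4178.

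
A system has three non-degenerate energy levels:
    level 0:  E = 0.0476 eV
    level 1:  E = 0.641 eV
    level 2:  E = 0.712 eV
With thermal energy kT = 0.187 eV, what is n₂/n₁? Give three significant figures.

n₂/n₁ = exp[−(E₂−E₁)/kT] = exp(−(0.071 eV)/(0.187 eV)) = exp(-0.37968) = 0.684.

0.684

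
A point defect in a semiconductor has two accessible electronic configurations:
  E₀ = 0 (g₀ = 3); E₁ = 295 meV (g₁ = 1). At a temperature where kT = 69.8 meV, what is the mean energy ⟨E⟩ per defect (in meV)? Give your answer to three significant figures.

Eᵢ/kT = 0, 4.2264.
Z = Σ gᵢe^(−Eᵢ/kT) = 3·e^(−0) + 1·e^(−4.2264) = 3.0000 + 0.014605 = 3.0146.
⟨E⟩ = Σ Eᵢ gᵢe^(−Eᵢ/kT) / Z = (0·3.0000 + 295·0.014605) / 3.0146 = 1.43 meV.

1.43 meV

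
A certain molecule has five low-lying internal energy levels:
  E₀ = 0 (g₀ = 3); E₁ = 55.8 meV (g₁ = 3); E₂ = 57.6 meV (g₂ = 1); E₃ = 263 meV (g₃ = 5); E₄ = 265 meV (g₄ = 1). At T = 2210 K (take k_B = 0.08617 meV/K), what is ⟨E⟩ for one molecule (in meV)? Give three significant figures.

75.4 meV

k_BT = 0.08617 × 2210 K = 190.44 meV.
Eᵢ/kT = 0, 0.29301, 0.30246, 1.3810, 1.3915.
Z = Σ gᵢe^(−Eᵢ/kT) = 3·e^(−0) + 3·e^(−0.29301) + 1·e^(−0.30246) + 5·e^(−1.3810) + 1·e^(−1.3915) = 3.0000 + 2.2380 + 0.73900 + 1.2566 + 0.24870 = 7.4823.
⟨E⟩ = Σ Eᵢ gᵢe^(−Eᵢ/kT) / Z = (0·3.0000 + 55.8·2.2380 + 57.6·0.73900 + 263·1.2566 + 265·0.24870) / 7.4823 = 75.4 meV.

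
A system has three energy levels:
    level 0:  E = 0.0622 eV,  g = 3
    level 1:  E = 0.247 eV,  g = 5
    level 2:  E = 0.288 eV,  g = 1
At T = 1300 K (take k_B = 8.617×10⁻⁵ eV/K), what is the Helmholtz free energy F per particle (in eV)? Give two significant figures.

-0.096 eV

k_BT = 8.617×10⁻⁵ × 1300 K = 0.1120 eV.
Eᵢ/kT = 0.5554, 2.205, 2.571.
Z = Σ gᵢe^(−Eᵢ/kT) = 3·e^(−0.5554) + 5·e^(−2.205) + 1·e^(−2.571) = 1.722 + 0.5513 + 0.07646 = 2.350.
F = −kT ln Z = −0.1120 × ln(2.350) = −0.1120 × 0.8544 = -0.096 eV.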